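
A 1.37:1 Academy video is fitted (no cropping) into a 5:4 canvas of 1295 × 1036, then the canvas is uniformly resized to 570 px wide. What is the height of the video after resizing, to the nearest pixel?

In the 1295×1036 frame the video fills the width: height = 1295 / 1.370 ≈ 945.26 px.
Resizing to 570 px wide multiplies everything by 0.4402: 945.26 → 416.06 px.

416 px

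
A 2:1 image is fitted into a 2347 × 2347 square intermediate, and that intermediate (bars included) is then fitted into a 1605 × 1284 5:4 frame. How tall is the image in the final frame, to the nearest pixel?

642 px

2:1 in 2347×2347: fills the width, so the image is 2347.00 × 1173.50.
The square canvas is height-limited in 1605×1284, giving 1284.00 × 1284.00; scale factor 0.5471.
The image scales with it: height 1173.50 × 0.5471 ≈ 642.00.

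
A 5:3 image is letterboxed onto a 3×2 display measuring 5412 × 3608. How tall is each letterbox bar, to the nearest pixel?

180 px

5:3 (1.667) > 3×2 (1.500), so the image fills the width.
The image is 5412 × 3/5 ≈ 3247.20 px tall.
Black = 3608 − 3247.20 = 360.80 px, or 180.40 per bar.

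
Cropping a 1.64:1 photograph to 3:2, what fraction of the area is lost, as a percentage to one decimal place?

3:2 is narrower than 1.64:1, so the crop keeps the full height and trims the width.
Fraction kept = (1.500)/(1.640) ≈ 91.46%, so 8.54% is lost.

8.5%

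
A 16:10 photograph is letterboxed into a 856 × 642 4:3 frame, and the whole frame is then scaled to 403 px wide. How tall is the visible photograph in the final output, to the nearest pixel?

252 px

Fitted into 856×642, the photograph spans the width; its height is 856 × 10/16 ≈ 535.00 px.
Resizing to 403 px wide multiplies everything by 0.4708: 535.00 → 251.88 px.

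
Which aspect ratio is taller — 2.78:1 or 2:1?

2.78 and 2; 2.78 > 2. The smaller width-to-height ratio is the taller frame.

2:1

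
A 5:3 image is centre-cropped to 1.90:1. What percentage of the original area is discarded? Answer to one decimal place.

Going from 5:3 to 1.90:1 means cutting height while keeping width.
Area ratio = (1.667)/(1.900) = 87.72%; the remaining 12.28% is cropped out.

12.3%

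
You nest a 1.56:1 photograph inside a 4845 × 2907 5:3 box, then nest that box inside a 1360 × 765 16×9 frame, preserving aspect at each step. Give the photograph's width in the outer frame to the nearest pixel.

1193 px

First fit — 1.56:1 into 4845×2907 spans the height: 4534.92 × 2907.00.
The 5:3 canvas is height-limited in 1360×765, giving 1275.00 × 765.00; scale factor 0.2632.
So the photograph's width is 4534.92 × 0.2632 ≈ 1193.40.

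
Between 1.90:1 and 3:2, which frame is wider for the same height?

1.90:1

1.9 and 3:2 = 1.5; 1.9 > 1.5.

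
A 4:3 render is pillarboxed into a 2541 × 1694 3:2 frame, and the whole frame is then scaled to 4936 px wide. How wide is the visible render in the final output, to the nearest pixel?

4388 px

At 2541×1694 the render is height-limited, so width = 1694 × 4/3 ≈ 2258.67 px.
The frame scales by 4936/2541 = 1.9425; 2258.67 × 1.9425 ≈ 4387.56 px.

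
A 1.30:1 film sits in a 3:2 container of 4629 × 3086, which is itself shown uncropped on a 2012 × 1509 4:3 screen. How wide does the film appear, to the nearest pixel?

First fit — 1.30:1 into 4629×3086 spans the height: 4011.80 × 3086.00.
3:2 in 2012×1509: fills the width, so the intermediate becomes 2012.00 × 1341.33 — a scale of ×0.4347.
Applying the same ×0.4347: 4011.80 → 1743.73.

1744 px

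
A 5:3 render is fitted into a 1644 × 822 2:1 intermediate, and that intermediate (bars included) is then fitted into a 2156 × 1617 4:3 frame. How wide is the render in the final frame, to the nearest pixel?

First fit — 5:3 into 1644×822 spans the height: 1370.00 × 822.00.
Second fit — the 2:1 canvas into 2156×1617 spans the width: 2156.00 × 1078.00 (×1.3114 from 1644×822).
So the render's width is 1370.00 × 1.3114 ≈ 1796.67.

1797 px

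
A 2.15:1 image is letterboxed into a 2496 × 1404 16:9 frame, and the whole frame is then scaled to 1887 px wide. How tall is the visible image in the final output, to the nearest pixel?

Fitted into 2496×1404, the image spans the width; its height is 2496 / 2.150 ≈ 1160.93 px.
Resizing to 1887 px wide multiplies everything by 0.7560: 1160.93 → 877.67 px.

878 px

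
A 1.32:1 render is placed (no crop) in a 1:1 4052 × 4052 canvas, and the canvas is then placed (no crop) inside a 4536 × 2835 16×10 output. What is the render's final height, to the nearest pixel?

2148 px

Inside the 4052×4052 canvas the render is width-limited at 4052.00 × 3069.70.
The 1:1 canvas is height-limited in 4536×2835, giving 2835.00 × 2835.00; scale factor 0.6997.
Applying the same ×0.6997: 3069.70 → 2147.73.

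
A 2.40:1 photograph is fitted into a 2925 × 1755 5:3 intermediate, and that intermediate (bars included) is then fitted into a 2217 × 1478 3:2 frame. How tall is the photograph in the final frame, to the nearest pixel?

Inside the 2925×1755 canvas the photograph is width-limited at 2925.00 × 1218.75.
Second fit — the 5:3 canvas into 2217×1478 spans the width: 2217.00 × 1330.20 (×0.7579 from 2925×1755).
The photograph scales with it: height 1218.75 × 0.7579 ≈ 923.75.

924 px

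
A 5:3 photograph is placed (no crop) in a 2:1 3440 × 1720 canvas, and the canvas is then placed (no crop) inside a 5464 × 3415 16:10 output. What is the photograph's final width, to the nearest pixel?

5:3 in 3440×1720: fills the height, so the photograph is 2866.67 × 1720.00.
The 2:1 canvas is width-limited in 5464×3415, giving 5464.00 × 2732.00; scale factor 1.5884.
Applying the same ×1.5884: 2866.67 → 4553.33.

4553 px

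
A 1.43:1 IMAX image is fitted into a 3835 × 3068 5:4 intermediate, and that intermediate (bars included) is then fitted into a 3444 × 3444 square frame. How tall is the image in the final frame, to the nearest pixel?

2408 px

Inside the 3835×3068 canvas the image is width-limited at 3835.00 × 2681.82.
5:4 in 3444×3444: fills the width, so the intermediate becomes 3444.00 × 2755.20 — a scale of ×0.8980.
So the image's height is 2681.82 × 0.8980 ≈ 2408.39.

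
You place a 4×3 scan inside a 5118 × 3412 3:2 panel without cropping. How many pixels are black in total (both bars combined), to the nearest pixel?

4×3 is narrower than 3:2, so it spans the full height.
The scan is 3412 × 4/3 ≈ 4549.3333 px wide.
Leftover width: 5118 − 4549.3333 = 568.6667 px.
Across the 3412-px span: 568.6667 × 3412 ≈ 1940291 px.

1940291 pixels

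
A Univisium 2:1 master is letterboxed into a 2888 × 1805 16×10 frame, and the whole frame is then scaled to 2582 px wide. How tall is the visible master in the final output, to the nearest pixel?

At 2888×1805 the master is width-limited, so height = 2888 × 1/2 ≈ 1444.00 px.
Resizing to 2582 px wide multiplies everything by 0.8940: 1444.00 → 1291.00 px.

1291 px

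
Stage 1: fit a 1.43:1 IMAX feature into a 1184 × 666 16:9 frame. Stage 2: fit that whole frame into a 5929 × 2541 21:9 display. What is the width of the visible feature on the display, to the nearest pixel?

1.43:1 IMAX in 1184×666: fills the height, so the feature is 952.38 × 666.00.
The 16:9 canvas is height-limited in 5929×2541, giving 4517.33 × 2541.00; scale factor 3.8153.
So the feature's width is 952.38 × 3.8153 ≈ 3633.63.

3634 px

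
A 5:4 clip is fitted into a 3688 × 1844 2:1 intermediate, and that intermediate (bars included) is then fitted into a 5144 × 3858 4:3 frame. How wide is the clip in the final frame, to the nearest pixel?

5:4 in 3688×1844: fills the height, so the clip is 2305.00 × 1844.00.
The 2:1 canvas is width-limited in 5144×3858, giving 5144.00 × 2572.00; scale factor 1.3948.
Applying the same ×1.3948: 2305.00 → 3215.00.

3215 px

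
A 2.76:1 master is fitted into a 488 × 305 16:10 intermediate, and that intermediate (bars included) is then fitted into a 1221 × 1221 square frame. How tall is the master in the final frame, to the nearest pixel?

2.76:1 in 488×305: fills the width, so the master is 488.00 × 176.81.
Second fit — the 16:10 canvas into 1221×1221 spans the width: 1221.00 × 763.12 (×2.5020 from 488×305).
So the master's height is 176.81 × 2.5020 ≈ 442.39.

442 px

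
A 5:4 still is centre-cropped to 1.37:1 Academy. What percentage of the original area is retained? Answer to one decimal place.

The width stays; only height is cut (since 1.37:1 Academy is wider than 5:4).
Area ratio = (1.250)/(1.370) = 91.24% retained.

91.2%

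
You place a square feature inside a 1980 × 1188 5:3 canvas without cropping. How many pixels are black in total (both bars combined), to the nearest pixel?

square is narrower than 5:3, so it spans the full height.
Content width = 1188 × 1/1 ≈ 1188.0000 px.
Black = 1980 − 1188.0000 = 792.0000 px.
Bar area = 792.0000 × 1188 ≈ 940896 px.

940896 pixels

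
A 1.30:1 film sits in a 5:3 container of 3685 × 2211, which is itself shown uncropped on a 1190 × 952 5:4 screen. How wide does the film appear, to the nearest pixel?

First fit — 1.30:1 into 3685×2211 spans the height: 2874.30 × 2211.00.
5:3 in 1190×952: fills the width, so the intermediate becomes 1190.00 × 714.00 — a scale of ×0.3229.
Applying the same ×0.3229: 2874.30 → 928.20.

928 px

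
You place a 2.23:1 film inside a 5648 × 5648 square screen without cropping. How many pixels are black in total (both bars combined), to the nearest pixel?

17595014 pixels

2.23:1 is wider than square, so it spans the full width.
The film is 5648 / 2.230 ≈ 2532.7354 px tall.
Black = 5648 − 2532.7354 = 3115.2646 px.
That's 3115.2646 × 5648 ≈ 17595014 black pixels.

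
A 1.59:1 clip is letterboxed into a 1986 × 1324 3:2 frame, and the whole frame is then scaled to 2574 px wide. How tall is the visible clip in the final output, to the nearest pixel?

In the 1986×1324 frame the clip fills the width: height = 1986 / 1.590 ≈ 1249.06 px.
Resizing to 2574 px wide multiplies everything by 1.2961: 1249.06 → 1618.87 px.

1619 px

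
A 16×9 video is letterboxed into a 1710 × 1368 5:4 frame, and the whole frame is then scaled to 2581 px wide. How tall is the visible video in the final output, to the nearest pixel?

1452 px

Fitted into 1710×1368, the video spans the width; its height is 1710 × 9/16 ≈ 961.88 px.
Scaling 1710 → 2581 is ×1.5094, so the height becomes 961.88 × 1.5094 ≈ 1451.81 px.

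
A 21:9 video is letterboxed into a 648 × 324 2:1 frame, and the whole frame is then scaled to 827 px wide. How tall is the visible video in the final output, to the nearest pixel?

Fitted into 648×324, the video spans the width; its height is 648 × 9/21 ≈ 277.71 px.
Resizing to 827 px wide multiplies everything by 1.2762: 277.71 → 354.43 px.

354 px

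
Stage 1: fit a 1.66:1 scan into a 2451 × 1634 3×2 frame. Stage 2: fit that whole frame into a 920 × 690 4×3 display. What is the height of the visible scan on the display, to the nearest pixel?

554 px

First fit — 1.66:1 into 2451×1634 spans the width: 2451.00 × 1476.51.
The 3×2 canvas is width-limited in 920×690, giving 920.00 × 613.33; scale factor 0.3754.
The scan scales with it: height 1476.51 × 0.3754 ≈ 554.22.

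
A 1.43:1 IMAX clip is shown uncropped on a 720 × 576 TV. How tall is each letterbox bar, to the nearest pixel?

36 px

Since 1.430 > 1.250, the clip is width-limited.
Content height = 720 / 1.430 ≈ 503.50 px.
Leftover height: 576 − 503.50 = 72.50 px → 36.25 each side.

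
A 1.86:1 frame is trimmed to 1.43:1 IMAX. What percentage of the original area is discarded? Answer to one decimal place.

1.43:1 IMAX is narrower than 1.86:1, so the crop keeps the full height and trims the width.
Fraction kept = (1.430)/(1.860) ≈ 76.88%, so 23.12% is lost.

23.1%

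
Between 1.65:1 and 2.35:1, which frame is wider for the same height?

1.65 and 2.35; 2.35 > 1.65.

2.35:1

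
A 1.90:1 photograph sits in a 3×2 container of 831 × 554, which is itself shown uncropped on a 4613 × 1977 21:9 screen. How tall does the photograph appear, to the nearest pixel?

1561 px

1.90:1 in 831×554: fills the width, so the photograph is 831.00 × 437.37.
3×2 in 4613×1977: fills the height, so the intermediate becomes 2965.50 × 1977.00 — a scale of ×3.5686.
Applying the same ×3.5686: 437.37 → 1560.79.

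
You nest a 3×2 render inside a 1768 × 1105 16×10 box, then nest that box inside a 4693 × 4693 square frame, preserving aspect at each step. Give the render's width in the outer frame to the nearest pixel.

4400 px

3×2 in 1768×1105: fills the height, so the render is 1657.50 × 1105.00.
The 16×10 canvas is width-limited in 4693×4693, giving 4693.00 × 2933.12; scale factor 2.6544.
Applying the same ×2.6544: 1657.50 → 4399.69.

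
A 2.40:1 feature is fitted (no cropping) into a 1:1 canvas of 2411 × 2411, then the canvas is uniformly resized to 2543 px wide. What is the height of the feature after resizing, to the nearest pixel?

1060 px

At 2411×2411 the feature is width-limited, so height = 2411 / 2.400 ≈ 1004.58 px.
Scaling 2411 → 2543 is ×1.0547, so the height becomes 1004.58 × 1.0547 ≈ 1059.58 px.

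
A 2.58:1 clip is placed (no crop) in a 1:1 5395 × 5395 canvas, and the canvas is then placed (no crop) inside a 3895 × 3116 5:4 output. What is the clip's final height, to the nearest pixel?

1208 px

Inside the 5395×5395 canvas the clip is width-limited at 5395.00 × 2091.09.
Second fit — the 1:1 canvas into 3895×3116 spans the height: 3116.00 × 3116.00 (×0.5776 from 5395×5395).
So the clip's height is 2091.09 × 0.5776 ≈ 1207.75.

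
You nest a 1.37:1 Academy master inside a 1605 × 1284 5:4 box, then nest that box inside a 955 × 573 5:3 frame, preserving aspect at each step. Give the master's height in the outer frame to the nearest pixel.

1.37:1 Academy in 1605×1284: fills the width, so the master is 1605.00 × 1171.53.
5:4 in 955×573: fills the height, so the intermediate becomes 716.25 × 573.00 — a scale of ×0.4463.
Applying the same ×0.4463: 1171.53 → 522.81.

523 px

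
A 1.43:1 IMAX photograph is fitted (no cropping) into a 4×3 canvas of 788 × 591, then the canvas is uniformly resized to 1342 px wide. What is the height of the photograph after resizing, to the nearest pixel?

938 px

Fitted into 788×591, the photograph spans the width; its height is 788 / 1.430 ≈ 551.05 px.
Scaling 788 → 1342 is ×1.7030, so the height becomes 551.05 × 1.7030 ≈ 938.46 px.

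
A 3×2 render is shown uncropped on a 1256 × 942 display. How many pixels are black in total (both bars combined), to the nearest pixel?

131461 pixels

Since 1.500 > 1.333, the render is width-limited.
That makes the image 837.3333 px tall (1256 × 2/3).
942 − 837.3333 = 104.6667 px of bars.
That's 104.6667 × 1256 ≈ 131461 black pixels.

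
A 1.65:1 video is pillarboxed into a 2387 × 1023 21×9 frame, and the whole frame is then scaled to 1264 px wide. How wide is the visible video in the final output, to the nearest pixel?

Fitted into 2387×1023, the video spans the height; its width is 1023 × 1.650 ≈ 1687.95 px.
Scaling 2387 → 1264 is ×0.5295, so the width becomes 1687.95 × 0.5295 ≈ 893.83 px.

894 px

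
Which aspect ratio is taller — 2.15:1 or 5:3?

5:3

2.15 and 5:3 = 1.667; 2.15 > 1.667. The smaller width-to-height ratio is the taller frame.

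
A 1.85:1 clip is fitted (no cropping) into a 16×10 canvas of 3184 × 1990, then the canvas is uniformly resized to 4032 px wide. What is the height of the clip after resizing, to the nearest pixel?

2179 px

Fitted into 3184×1990, the clip spans the width; its height is 3184 / 1.850 ≈ 1721.08 px.
Scaling 3184 → 4032 is ×1.2663, so the height becomes 1721.08 × 1.2663 ≈ 2179.46 px.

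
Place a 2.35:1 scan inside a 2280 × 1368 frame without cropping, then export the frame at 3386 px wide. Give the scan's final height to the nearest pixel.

1441 px

At 2280×1368 the scan is width-limited, so height = 2280 / 2.350 ≈ 970.21 px.
The frame scales by 3386/2280 = 1.4851; 970.21 × 1.4851 ≈ 1440.85 px.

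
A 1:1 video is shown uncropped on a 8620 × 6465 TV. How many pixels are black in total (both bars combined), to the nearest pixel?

13932075 pixels

1:1 is narrower than 4×3, so it spans the full height.
Content width = 6465 × 1/1 ≈ 6465.0000 px.
Leftover width: 8620 − 6465.0000 = 2155.0000 px.
Across the 6465-px span: 2155.0000 × 6465 ≈ 13932075 px.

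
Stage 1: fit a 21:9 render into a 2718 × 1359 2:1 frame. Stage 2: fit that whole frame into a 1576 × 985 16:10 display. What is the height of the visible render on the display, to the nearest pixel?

First fit — 21:9 into 2718×1359 spans the width: 2718.00 × 1164.86.
The 2:1 canvas is width-limited in 1576×985, giving 1576.00 × 788.00; scale factor 0.5798.
The render scales with it: height 1164.86 × 0.5798 ≈ 675.43.

675 px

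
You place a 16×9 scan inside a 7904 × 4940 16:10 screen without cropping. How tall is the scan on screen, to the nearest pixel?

4446 px

Since 1.778 > 1.600, the scan is width-limited.
Content height = 7904 × 9/16 ≈ 4446.00 px.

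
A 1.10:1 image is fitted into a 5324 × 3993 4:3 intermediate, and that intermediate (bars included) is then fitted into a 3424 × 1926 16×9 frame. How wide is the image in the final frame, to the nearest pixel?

2119 px

1.10:1 in 5324×3993: fills the height, so the image is 4392.30 × 3993.00.
Second fit — the 4:3 canvas into 3424×1926 spans the height: 2568.00 × 1926.00 (×0.4823 from 5324×3993).
So the image's width is 4392.30 × 0.4823 ≈ 2118.60.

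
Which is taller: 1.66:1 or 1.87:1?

1.66 and 1.87; 1.87 > 1.66. The smaller width-to-height ratio is the taller frame.

1.66:1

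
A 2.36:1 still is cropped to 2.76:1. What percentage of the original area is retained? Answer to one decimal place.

2.76:1 is wider than 2.36:1, so the crop keeps the full width and trims the height.
Fraction kept = (2.360)/(2.760) ≈ 85.51%.

85.5%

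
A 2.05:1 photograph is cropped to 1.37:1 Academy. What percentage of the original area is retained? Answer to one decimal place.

66.8%

1.37:1 Academy is narrower than 2.05:1, so the crop keeps the full height and trims the width.
(1.370)/(2.050) ≈ 0.668 of the area survives.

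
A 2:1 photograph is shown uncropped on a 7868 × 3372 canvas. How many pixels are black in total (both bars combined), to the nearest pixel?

3790128 pixels

Since 2.000 < 2.333, the photograph is height-limited.
The photograph is 3372 × 2/1 ≈ 6744.0000 px wide.
7868 − 6744.0000 = 1124.0000 px of bars.
Bar area = 1124.0000 × 3372 ≈ 3790128 px.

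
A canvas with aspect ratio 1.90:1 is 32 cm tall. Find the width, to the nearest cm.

61 cm

Width = 32 × 1.900 = 60.80.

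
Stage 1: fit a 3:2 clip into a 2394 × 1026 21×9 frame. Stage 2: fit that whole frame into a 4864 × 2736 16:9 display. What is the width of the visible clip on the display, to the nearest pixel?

3127 px

Inside the 2394×1026 canvas the clip is height-limited at 1539.00 × 1026.00.
21×9 in 4864×2736: fills the width, so the intermediate becomes 4864.00 × 2084.57 — a scale of ×2.0317.
So the clip's width is 1539.00 × 2.0317 ≈ 3126.86.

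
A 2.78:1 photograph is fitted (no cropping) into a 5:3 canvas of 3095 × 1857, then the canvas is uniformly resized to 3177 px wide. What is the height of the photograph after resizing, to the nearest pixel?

1143 px

At 3095×1857 the photograph is width-limited, so height = 3095 / 2.780 ≈ 1113.31 px.
Scaling 3095 → 3177 is ×1.0265, so the height becomes 1113.31 × 1.0265 ≈ 1142.81 px.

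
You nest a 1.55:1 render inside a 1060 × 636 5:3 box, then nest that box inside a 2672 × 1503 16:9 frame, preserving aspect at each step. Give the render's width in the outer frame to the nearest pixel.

1.55:1 in 1060×636: fills the height, so the render is 985.80 × 636.00.
The 5:3 canvas is height-limited in 2672×1503, giving 2505.00 × 1503.00; scale factor 2.3632.
So the render's width is 985.80 × 2.3632 ≈ 2329.65.

2330 px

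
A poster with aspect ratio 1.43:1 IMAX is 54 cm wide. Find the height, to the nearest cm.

38 cm

54 / 1.430 = 37.76.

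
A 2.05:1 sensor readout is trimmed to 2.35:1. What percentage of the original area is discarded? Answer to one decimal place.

Going from 2.05:1 to 2.35:1 means cutting height while keeping width.
Fraction kept = (2.050)/(2.350) ≈ 87.23%, so 12.77% is lost.

12.8%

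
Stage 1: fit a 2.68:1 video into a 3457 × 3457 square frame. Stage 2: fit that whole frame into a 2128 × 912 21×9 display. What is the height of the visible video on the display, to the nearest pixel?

First fit — 2.68:1 into 3457×3457 spans the width: 3457.00 × 1289.93.
The square canvas is height-limited in 2128×912, giving 912.00 × 912.00; scale factor 0.2638.
So the video's height is 1289.93 × 0.2638 ≈ 340.30.

340 px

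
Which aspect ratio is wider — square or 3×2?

square = 1 and 3×2 = 1.5; 1.5 > 1.

3×2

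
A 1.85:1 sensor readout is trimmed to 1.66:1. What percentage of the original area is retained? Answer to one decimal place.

The height stays; only width is cut (since 1.66:1 is narrower than 1.85:1).
Area ratio = (1.660)/(1.850) = 89.73% retained.

89.7%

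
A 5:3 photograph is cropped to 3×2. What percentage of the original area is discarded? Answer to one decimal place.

3×2 is narrower than 5:3, so the crop keeps the full height and trims the width.
Fraction kept = (1.500)/(1.667) ≈ 90.00%, so 10.00% is lost.

10.0%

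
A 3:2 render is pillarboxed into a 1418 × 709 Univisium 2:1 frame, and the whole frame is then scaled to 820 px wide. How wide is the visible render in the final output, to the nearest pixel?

615 px

Fitted into 1418×709, the render spans the height; its width is 709 × 3/2 ≈ 1063.50 px.
The frame scales by 820/1418 = 0.5783; 1063.50 × 0.5783 ≈ 615.00 px.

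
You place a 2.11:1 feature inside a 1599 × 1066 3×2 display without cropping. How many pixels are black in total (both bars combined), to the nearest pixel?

2.11:1 (2.110) > 3×2 (1.500), so the feature fills the width.
Content height = 1599 / 2.110 ≈ 757.8199 px.
Black = 1066 − 757.8199 = 308.1801 px.
That's 308.1801 × 1599 ≈ 492780 black pixels.

492780 pixels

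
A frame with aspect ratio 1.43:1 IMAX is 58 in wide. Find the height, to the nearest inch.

41 in

58 / 1.430 = 40.56.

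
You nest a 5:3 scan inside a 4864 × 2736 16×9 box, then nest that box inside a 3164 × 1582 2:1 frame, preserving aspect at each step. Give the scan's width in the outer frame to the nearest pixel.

2637 px

5:3 in 4864×2736: fills the height, so the scan is 4560.00 × 2736.00.
The 16×9 canvas is height-limited in 3164×1582, giving 2812.44 × 1582.00; scale factor 0.5782.
Applying the same ×0.5782: 4560.00 → 2636.67.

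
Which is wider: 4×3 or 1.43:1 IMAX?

4×3 = 1.333 and 1.43; 1.43 > 1.333.

1.43:1 IMAX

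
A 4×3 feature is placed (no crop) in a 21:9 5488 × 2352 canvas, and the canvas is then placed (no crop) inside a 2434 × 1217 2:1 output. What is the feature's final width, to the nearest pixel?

1391 px

4×3 in 5488×2352: fills the height, so the feature is 3136.00 × 2352.00.
21:9 in 2434×1217: fills the width, so the intermediate becomes 2434.00 × 1043.14 — a scale of ×0.4435.
The feature scales with it: width 3136.00 × 0.4435 ≈ 1390.86.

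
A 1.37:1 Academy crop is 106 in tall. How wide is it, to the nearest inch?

145 in

106 × 1.370 = 145.22.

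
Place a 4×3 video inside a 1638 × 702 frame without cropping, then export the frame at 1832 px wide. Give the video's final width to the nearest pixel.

Fitted into 1638×702, the video spans the height; its width is 702 × 4/3 ≈ 936.00 px.
The frame scales by 1832/1638 = 1.1184; 936.00 × 1.1184 ≈ 1046.86 px.

1047 px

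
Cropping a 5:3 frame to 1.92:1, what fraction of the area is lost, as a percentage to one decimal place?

13.2%

The width stays; only height is cut (since 1.92:1 is wider than 5:3).
Fraction kept = (1.667)/(1.920) ≈ 86.81%, so 13.19% is lost.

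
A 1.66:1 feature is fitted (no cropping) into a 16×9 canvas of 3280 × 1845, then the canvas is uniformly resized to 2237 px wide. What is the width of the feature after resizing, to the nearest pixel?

At 3280×1845 the feature is height-limited, so width = 1845 × 1.660 ≈ 3062.70 px.
Resizing to 2237 px wide multiplies everything by 0.6820: 3062.70 → 2088.80 px.

2089 px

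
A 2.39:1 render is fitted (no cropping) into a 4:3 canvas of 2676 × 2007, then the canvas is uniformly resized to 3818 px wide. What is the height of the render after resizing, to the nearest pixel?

At 2676×2007 the render is width-limited, so height = 2676 / 2.390 ≈ 1119.67 px.
Resizing to 3818 px wide multiplies everything by 1.4268: 1119.67 → 1597.49 px.

1597 px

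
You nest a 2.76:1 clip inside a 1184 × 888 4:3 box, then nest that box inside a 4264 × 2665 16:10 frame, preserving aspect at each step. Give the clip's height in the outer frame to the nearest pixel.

1287 px

2.76:1 in 1184×888: fills the width, so the clip is 1184.00 × 428.99.
The 4:3 canvas is height-limited in 4264×2665, giving 3553.33 × 2665.00; scale factor 3.0011.
So the clip's height is 428.99 × 3.0011 ≈ 1287.44.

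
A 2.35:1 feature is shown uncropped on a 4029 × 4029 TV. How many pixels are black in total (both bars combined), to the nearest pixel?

2.35:1 (2.350) > 1:1 (1.000), so the feature fills the width.
The feature is 4029 / 2.350 ≈ 1714.4681 px tall.
4029 − 1714.4681 = 2314.5319 px of bars.
Across the 4029-px span: 2314.5319 × 4029 ≈ 9325249 px.

9325249 pixels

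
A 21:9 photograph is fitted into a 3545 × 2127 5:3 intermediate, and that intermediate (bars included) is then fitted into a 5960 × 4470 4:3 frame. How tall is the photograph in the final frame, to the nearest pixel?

2554 px

21:9 in 3545×2127: fills the width, so the photograph is 3545.00 × 1519.29.
Second fit — the 5:3 canvas into 5960×4470 spans the width: 5960.00 × 3576.00 (×1.6812 from 3545×2127).
Applying the same ×1.6812: 1519.29 → 2554.29.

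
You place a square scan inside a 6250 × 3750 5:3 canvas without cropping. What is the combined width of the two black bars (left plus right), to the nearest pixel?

2500 px

square (1.000) < 5:3 (1.667), so the scan fills the height.
Content width = 3750 × 1/1 ≈ 3750.00 px.
Black = 6250 − 3750.00 = 2500.00 px.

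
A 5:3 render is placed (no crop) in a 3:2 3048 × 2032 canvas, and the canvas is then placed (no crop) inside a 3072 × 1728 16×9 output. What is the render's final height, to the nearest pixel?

1555 px

5:3 in 3048×2032: fills the width, so the render is 3048.00 × 1828.80.
Second fit — the 3:2 canvas into 3072×1728 spans the height: 2592.00 × 1728.00 (×0.8504 from 3048×2032).
So the render's height is 1828.80 × 0.8504 ≈ 1555.20.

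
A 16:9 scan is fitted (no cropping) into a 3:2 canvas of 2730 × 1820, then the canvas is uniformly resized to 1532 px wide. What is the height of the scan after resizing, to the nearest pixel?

In the 2730×1820 frame the scan fills the width: height = 2730 × 9/16 ≈ 1535.62 px.
Resizing to 1532 px wide multiplies everything by 0.5612: 1535.62 → 861.75 px.

862 px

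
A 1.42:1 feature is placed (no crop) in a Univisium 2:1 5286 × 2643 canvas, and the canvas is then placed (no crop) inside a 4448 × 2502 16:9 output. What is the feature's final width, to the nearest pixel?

Inside the 5286×2643 canvas the feature is height-limited at 3753.06 × 2643.00.
Second fit — the Univisium 2:1 canvas into 4448×2502 spans the width: 4448.00 × 2224.00 (×0.8415 from 5286×2643).
The feature scales with it: width 3753.06 × 0.8415 ≈ 3158.08.

3158 px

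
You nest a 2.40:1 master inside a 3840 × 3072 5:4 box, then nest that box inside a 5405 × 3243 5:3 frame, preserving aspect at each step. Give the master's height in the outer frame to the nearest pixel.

1689 px

Inside the 3840×3072 canvas the master is width-limited at 3840.00 × 1600.00.
Second fit — the 5:4 canvas into 5405×3243 spans the height: 4053.75 × 3243.00 (×1.0557 from 3840×3072).
Applying the same ×1.0557: 1600.00 → 1689.06.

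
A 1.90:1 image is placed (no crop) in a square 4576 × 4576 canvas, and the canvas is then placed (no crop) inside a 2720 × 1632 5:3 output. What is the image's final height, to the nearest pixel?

1.90:1 in 4576×4576: fills the width, so the image is 4576.00 × 2408.42.
Second fit — the square canvas into 2720×1632 spans the height: 1632.00 × 1632.00 (×0.3566 from 4576×4576).
The image scales with it: height 2408.42 × 0.3566 ≈ 858.95.

859 px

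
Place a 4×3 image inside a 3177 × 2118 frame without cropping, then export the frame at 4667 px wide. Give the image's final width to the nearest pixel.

In the 3177×2118 frame the image fills the height: width = 2118 × 4/3 ≈ 2824.00 px.
Scaling 3177 → 4667 is ×1.4690, so the width becomes 2824.00 × 1.4690 ≈ 4148.44 px.

4148 px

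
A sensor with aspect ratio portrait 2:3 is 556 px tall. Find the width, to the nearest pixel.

Width = 556 / 3 × 2 = 370.67.

371 px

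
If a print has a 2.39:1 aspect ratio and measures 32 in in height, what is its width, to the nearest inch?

76 in

32 × 2.390 = 76.48.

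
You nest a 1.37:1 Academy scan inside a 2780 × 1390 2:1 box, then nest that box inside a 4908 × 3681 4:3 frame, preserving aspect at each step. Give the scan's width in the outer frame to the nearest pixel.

3362 px

First fit — 1.37:1 Academy into 2780×1390 spans the height: 1904.30 × 1390.00.
The 2:1 canvas is width-limited in 4908×3681, giving 4908.00 × 2454.00; scale factor 1.7655.
Applying the same ×1.7655: 1904.30 → 3361.98.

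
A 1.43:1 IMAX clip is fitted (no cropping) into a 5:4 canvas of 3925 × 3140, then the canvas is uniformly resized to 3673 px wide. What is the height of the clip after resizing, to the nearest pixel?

2569 px

At 3925×3140 the clip is width-limited, so height = 3925 / 1.430 ≈ 2744.76 px.
Scaling 3925 → 3673 is ×0.9358, so the height becomes 2744.76 × 0.9358 ≈ 2568.53 px.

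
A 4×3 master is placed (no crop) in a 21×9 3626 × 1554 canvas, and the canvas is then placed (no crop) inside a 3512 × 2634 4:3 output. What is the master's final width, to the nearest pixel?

Inside the 3626×1554 canvas the master is height-limited at 2072.00 × 1554.00.
The 21×9 canvas is width-limited in 3512×2634, giving 3512.00 × 1505.14; scale factor 0.9686.
So the master's width is 2072.00 × 0.9686 ≈ 2006.86.

2007 px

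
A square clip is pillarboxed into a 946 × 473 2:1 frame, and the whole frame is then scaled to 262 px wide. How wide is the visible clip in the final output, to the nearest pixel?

131 px

At 946×473 the clip is height-limited, so width = 473 × 1/1 ≈ 473.00 px.
Scaling 946 → 262 is ×0.2770, so the width becomes 473.00 × 0.2770 ≈ 131.00 px.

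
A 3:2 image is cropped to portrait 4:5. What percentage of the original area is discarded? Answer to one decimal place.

46.7%

Going from 3:2 to portrait 4:5 means cutting width while keeping height.
Fraction kept = (0.800)/(1.500) ≈ 53.33%, so 46.67% is lost.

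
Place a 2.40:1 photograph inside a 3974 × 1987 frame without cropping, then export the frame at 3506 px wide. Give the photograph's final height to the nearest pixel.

Fitted into 3974×1987, the photograph spans the width; its height is 3974 / 2.400 ≈ 1655.83 px.
The frame scales by 3506/3974 = 0.8822; 1655.83 × 0.8822 ≈ 1460.83 px.

1461 px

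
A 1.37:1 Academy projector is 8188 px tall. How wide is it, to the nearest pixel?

Width = 8188 × 1.370 = 11217.56.

11218 px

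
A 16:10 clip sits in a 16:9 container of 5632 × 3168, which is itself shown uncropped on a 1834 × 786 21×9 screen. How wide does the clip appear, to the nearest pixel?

Inside the 5632×3168 canvas the clip is height-limited at 5068.80 × 3168.00.
The 16:9 canvas is height-limited in 1834×786, giving 1397.33 × 786.00; scale factor 0.2481.
Applying the same ×0.2481: 5068.80 → 1257.60.

1258 px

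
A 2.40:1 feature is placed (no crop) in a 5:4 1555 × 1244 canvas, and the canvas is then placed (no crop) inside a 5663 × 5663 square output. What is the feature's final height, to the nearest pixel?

2.40:1 in 1555×1244: fills the width, so the feature is 1555.00 × 647.92.
The 5:4 canvas is width-limited in 5663×5663, giving 5663.00 × 4530.40; scale factor 3.6418.
The feature scales with it: height 647.92 × 3.6418 ≈ 2359.58.

2360 px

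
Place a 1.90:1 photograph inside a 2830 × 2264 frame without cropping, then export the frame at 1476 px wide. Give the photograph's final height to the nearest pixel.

In the 2830×2264 frame the photograph fills the width: height = 2830 / 1.900 ≈ 1489.47 px.
Scaling 2830 → 1476 is ×0.5216, so the height becomes 1489.47 × 0.5216 ≈ 776.84 px.

777 px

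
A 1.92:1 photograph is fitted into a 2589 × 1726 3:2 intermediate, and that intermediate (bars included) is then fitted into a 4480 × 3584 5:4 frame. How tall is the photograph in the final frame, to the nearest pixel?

1.92:1 in 2589×1726: fills the width, so the photograph is 2589.00 × 1348.44.
Second fit — the 3:2 canvas into 4480×3584 spans the width: 4480.00 × 2986.67 (×1.7304 from 2589×1726).
The photograph scales with it: height 1348.44 × 1.7304 ≈ 2333.33.

2333 px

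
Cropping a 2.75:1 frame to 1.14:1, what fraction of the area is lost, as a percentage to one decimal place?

Going from 2.75:1 to 1.14:1 means cutting width while keeping height.
Fraction kept = (1.140)/(2.750) ≈ 41.45%, so 58.55% is lost.

58.5%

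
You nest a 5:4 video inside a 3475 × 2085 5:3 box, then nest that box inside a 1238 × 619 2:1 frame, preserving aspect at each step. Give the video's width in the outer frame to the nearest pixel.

774 px

First fit — 5:4 into 3475×2085 spans the height: 2606.25 × 2085.00.
Second fit — the 5:3 canvas into 1238×619 spans the height: 1031.67 × 619.00 (×0.2969 from 3475×2085).
The video scales with it: width 2606.25 × 0.2969 ≈ 773.75.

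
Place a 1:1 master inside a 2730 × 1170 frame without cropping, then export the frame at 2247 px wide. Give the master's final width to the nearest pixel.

963 px

Fitted into 2730×1170, the master spans the height; its width is 1170 × 1/1 ≈ 1170.00 px.
Resizing to 2247 px wide multiplies everything by 0.8231: 1170.00 → 963.00 px.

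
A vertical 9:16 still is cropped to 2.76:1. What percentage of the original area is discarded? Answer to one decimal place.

2.76:1 is wider than vertical 9:16, so the crop keeps the full width and trims the height.
Area ratio = (0.562)/(2.760) = 20.38%; the remaining 79.62% is cropped out.

79.6%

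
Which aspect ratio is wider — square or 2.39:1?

2.39:1

square = 1 and 2.39; 2.39 > 1.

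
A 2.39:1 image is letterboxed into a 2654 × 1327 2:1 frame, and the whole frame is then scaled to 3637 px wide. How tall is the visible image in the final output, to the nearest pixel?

1522 px

Fitted into 2654×1327, the image spans the width; its height is 2654 / 2.390 ≈ 1110.46 px.
Scaling 2654 → 3637 is ×1.3704, so the height becomes 1110.46 × 1.3704 ≈ 1521.76 px.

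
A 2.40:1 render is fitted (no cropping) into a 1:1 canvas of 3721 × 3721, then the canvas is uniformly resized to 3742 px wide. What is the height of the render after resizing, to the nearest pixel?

In the 3721×3721 frame the render fills the width: height = 3721 / 2.400 ≈ 1550.42 px.
The frame scales by 3742/3721 = 1.0056; 1550.42 × 1.0056 ≈ 1559.17 px.

1559 px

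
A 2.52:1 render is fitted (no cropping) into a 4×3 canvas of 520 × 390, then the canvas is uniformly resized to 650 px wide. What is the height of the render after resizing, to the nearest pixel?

In the 520×390 frame the render fills the width: height = 520 / 2.520 ≈ 206.35 px.
Resizing to 650 px wide multiplies everything by 1.2500: 206.35 → 257.94 px.

258 px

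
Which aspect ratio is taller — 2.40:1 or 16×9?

2.4 and 16×9 = 1.778; 2.4 > 1.778. The smaller width-to-height ratio is the taller frame.

16×9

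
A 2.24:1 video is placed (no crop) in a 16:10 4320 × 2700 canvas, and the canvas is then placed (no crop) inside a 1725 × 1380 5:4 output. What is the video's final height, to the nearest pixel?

770 px

First fit — 2.24:1 into 4320×2700 spans the width: 4320.00 × 1928.57.
The 16:10 canvas is width-limited in 1725×1380, giving 1725.00 × 1078.12; scale factor 0.3993.
The video scales with it: height 1928.57 × 0.3993 ≈ 770.09.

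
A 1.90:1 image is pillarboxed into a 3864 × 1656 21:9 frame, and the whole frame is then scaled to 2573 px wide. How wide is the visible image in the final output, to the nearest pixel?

2095 px

Fitted into 3864×1656, the image spans the height; its width is 1656 × 1.900 ≈ 3146.40 px.
Resizing to 2573 px wide multiplies everything by 0.6659: 3146.40 → 2095.16 px.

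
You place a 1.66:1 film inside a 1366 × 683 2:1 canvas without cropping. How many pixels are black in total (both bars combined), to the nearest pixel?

Since 1.660 < 2.000, the film is height-limited.
Content width = 683 × 1.660 ≈ 1133.7800 px.
1366 − 1133.7800 = 232.2200 px of bars.
Bar area = 232.2200 × 683 ≈ 158606 px.

158606 pixels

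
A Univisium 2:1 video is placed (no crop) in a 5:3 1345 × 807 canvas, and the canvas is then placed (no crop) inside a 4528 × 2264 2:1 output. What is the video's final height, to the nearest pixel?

Univisium 2:1 in 1345×807: fills the width, so the video is 1345.00 × 672.50.
5:3 in 4528×2264: fills the height, so the intermediate becomes 3773.33 × 2264.00 — a scale of ×2.8055.
The video scales with it: height 672.50 × 2.8055 ≈ 1886.67.

1887 px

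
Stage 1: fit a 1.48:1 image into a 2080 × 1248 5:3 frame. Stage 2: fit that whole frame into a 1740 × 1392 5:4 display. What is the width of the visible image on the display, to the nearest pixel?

Inside the 2080×1248 canvas the image is height-limited at 1847.04 × 1248.00.
Second fit — the 5:3 canvas into 1740×1392 spans the width: 1740.00 × 1044.00 (×0.8365 from 2080×1248).
The image scales with it: width 1847.04 × 0.8365 ≈ 1545.12.

1545 px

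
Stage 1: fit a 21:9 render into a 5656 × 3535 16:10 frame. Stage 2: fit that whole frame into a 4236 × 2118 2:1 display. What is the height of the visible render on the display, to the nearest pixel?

Inside the 5656×3535 canvas the render is width-limited at 5656.00 × 2424.00.
16:10 in 4236×2118: fills the height, so the intermediate becomes 3388.80 × 2118.00 — a scale of ×0.5992.
So the render's height is 2424.00 × 0.5992 ≈ 1452.34.

1452 px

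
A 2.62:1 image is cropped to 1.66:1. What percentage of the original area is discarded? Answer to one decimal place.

The height stays; only width is cut (since 1.66:1 is narrower than 2.62:1).
Fraction kept = (1.660)/(2.620) ≈ 63.36%, so 36.64% is lost.

36.6%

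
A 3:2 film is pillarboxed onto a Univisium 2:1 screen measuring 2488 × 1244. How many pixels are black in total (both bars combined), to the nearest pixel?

3:2 is narrower than Univisium 2:1, so it spans the full height.
The film is 1244 × 3/2 ≈ 1866.0000 px wide.
Black = 2488 − 1866.0000 = 622.0000 px.
That's 622.0000 × 1244 ≈ 773768 black pixels.

773768 pixels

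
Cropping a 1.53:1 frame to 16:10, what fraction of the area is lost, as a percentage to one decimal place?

16:10 is wider than 1.53:1, so the crop keeps the full width and trims the height.
Fraction kept = (1.530)/(1.600) ≈ 95.62%, so 4.38% is lost.

4.4%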